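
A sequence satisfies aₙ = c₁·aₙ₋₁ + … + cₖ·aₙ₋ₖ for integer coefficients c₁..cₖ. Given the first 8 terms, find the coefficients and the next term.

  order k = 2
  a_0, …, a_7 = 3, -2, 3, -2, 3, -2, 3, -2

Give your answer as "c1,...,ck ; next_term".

  a_2 = 0·-2 + 1·3 = 3
  a_3 = 0·3 + 1·-2 = -2
  a_4 = 0·-2 + 1·3 = 3
  a_5 = 0·3 + 1·-2 = -2
  a_6 = 0·-2 + 1·3 = 3
  a_7 = 0·3 + 1·-2 = -2
  a_8 = 0·-2 + 1·3 = 3

0,1 ; 3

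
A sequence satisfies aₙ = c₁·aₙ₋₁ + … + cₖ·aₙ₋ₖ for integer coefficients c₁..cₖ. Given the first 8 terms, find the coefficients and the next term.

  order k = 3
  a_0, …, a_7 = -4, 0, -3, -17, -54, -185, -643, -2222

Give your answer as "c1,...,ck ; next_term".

3,1,2 ; -7679

  a_3 = 3·-3 + 1·0 + 2·-4 = -17
  a_4 = 3·-17 + 1·-3 + 2·0 = -54
  a_5 = 3·-54 + 1·-17 + 2·-3 = -185
  a_6 = 3·-185 + 1·-54 + 2·-17 = -643
  a_7 = 3·-643 + 1·-185 + 2·-54 = -2222
  a_8 = 3·-2222 + 1·-643 + 2·-185 = -7679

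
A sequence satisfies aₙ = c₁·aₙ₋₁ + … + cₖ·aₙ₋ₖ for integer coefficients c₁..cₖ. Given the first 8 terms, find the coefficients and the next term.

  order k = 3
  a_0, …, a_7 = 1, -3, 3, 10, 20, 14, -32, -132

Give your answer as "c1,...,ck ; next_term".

2,-2,-2 ; -228

  a_3 = 2·3 + -2·-3 + -2·1 = 10
  a_4 = 2·10 + -2·3 + -2·-3 = 20
  a_5 = 2·20 + -2·10 + -2·3 = 14
  a_6 = 2·14 + -2·20 + -2·10 = -32
  a_7 = 2·-32 + -2·14 + -2·20 = -132
  a_8 = 2·-132 + -2·-32 + -2·14 = -228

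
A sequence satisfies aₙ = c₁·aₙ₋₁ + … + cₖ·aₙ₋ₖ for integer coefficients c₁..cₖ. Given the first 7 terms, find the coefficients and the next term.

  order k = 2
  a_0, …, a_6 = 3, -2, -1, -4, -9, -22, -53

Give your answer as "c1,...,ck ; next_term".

  a_2 = 2·-2 + 1·3 = -1
  a_3 = 2·-1 + 1·-2 = -4
  a_4 = 2·-4 + 1·-1 = -9
  a_5 = 2·-9 + 1·-4 = -22
  a_6 = 2·-22 + 1·-9 = -53
  a_7 = 2·-53 + 1·-22 = -128

2,1 ; -128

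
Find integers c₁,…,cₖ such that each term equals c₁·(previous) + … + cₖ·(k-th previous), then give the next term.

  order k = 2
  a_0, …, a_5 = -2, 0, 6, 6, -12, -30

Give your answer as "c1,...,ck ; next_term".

  a_2 = 1·0 + -3·-2 = 6
  a_3 = 1·6 + -3·0 = 6
  a_4 = 1·6 + -3·6 = -12
  a_5 = 1·-12 + -3·6 = -30
  a_6 = 1·-30 + -3·-12 = 6

1,-3 ; 6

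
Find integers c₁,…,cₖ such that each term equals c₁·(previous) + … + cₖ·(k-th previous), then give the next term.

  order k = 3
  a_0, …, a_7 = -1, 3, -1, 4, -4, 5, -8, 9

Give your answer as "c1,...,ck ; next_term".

  a_3 = 0·-1 + 1·3 + -1·-1 = 4
  a_4 = 0·4 + 1·-1 + -1·3 = -4
  a_5 = 0·-4 + 1·4 + -1·-1 = 5
  a_6 = 0·5 + 1·-4 + -1·4 = -8
  a_7 = 0·-8 + 1·5 + -1·-4 = 9
  a_8 = 0·9 + 1·-8 + -1·5 = -13

0,1,-1 ; -13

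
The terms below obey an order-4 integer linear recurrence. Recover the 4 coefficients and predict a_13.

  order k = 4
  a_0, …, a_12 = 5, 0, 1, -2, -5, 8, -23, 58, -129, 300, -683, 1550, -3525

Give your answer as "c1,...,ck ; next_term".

-2,1,0,-2 ; 8000

  a_4 = -2·-2 + 1·1 + 0·0 + -2·5 = -5
  a_5 = -2·-5 + 1·-2 + 0·1 + -2·0 = 8
  a_6 = -2·8 + 1·-5 + 0·-2 + -2·1 = -23
  a_7 = -2·-23 + 1·8 + 0·-5 + -2·-2 = 58
  a_8 = -2·58 + 1·-23 + 0·8 + -2·-5 = -129
  a_9 = -2·-129 + 1·58 + 0·-23 + -2·8 = 300
  a_10 = -2·300 + 1·-129 + 0·58 + -2·-23 = -683
  a_11 = -2·-683 + 1·300 + 0·-129 + -2·58 = 1550
  a_12 = -2·1550 + 1·-683 + 0·300 + -2·-129 = -3525
  a_13 = -2·-3525 + 1·1550 + 0·-683 + -2·300 = 8000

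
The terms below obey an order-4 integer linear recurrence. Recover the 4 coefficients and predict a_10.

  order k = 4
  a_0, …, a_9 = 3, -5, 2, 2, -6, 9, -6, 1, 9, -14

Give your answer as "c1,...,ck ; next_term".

0,1,1,-1 ; 16

  a_4 = 0·2 + 1·2 + 1·-5 + -1·3 = -6
  a_5 = 0·-6 + 1·2 + 1·2 + -1·-5 = 9
  a_6 = 0·9 + 1·-6 + 1·2 + -1·2 = -6
  a_7 = 0·-6 + 1·9 + 1·-6 + -1·2 = 1
  a_8 = 0·1 + 1·-6 + 1·9 + -1·-6 = 9
  a_9 = 0·9 + 1·1 + 1·-6 + -1·9 = -14
  a_10 = 0·-14 + 1·9 + 1·1 + -1·-6 = 16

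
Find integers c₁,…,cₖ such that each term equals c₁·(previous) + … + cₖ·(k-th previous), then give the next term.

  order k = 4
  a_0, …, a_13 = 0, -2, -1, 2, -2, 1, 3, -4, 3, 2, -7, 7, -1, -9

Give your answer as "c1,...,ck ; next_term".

0,0,1,-1 ; 14

  a_4 = 0·2 + 0·-1 + 1·-2 + -1·0 = -2
  a_5 = 0·-2 + 0·2 + 1·-1 + -1·-2 = 1
  a_6 = 0·1 + 0·-2 + 1·2 + -1·-1 = 3
  a_7 = 0·3 + 0·1 + 1·-2 + -1·2 = -4
  a_8 = 0·-4 + 0·3 + 1·1 + -1·-2 = 3
  a_9 = 0·3 + 0·-4 + 1·3 + -1·1 = 2
  a_10 = 0·2 + 0·3 + 1·-4 + -1·3 = -7
  a_11 = 0·-7 + 0·2 + 1·3 + -1·-4 = 7
  a_12 = 0·7 + 0·-7 + 1·2 + -1·3 = -1
  a_13 = 0·-1 + 0·7 + 1·-7 + -1·2 = -9
  a_14 = 0·-9 + 0·-1 + 1·7 + -1·-7 = 14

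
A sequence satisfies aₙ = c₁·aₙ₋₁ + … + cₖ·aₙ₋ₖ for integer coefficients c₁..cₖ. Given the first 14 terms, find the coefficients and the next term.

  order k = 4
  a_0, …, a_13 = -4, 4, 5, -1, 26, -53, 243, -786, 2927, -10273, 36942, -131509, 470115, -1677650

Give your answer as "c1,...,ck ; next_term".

  a_4 = -3·-1 + 3·5 + 4·4 + 2·-4 = 26
  a_5 = -3·26 + 3·-1 + 4·5 + 2·4 = -53
  a_6 = -3·-53 + 3·26 + 4·-1 + 2·5 = 243
  a_7 = -3·243 + 3·-53 + 4·26 + 2·-1 = -786
  a_8 = -3·-786 + 3·243 + 4·-53 + 2·26 = 2927
  a_9 = -3·2927 + 3·-786 + 4·243 + 2·-53 = -10273
  a_10 = -3·-10273 + 3·2927 + 4·-786 + 2·243 = 36942
  a_11 = -3·36942 + 3·-10273 + 4·2927 + 2·-786 = -131509
  a_12 = -3·-131509 + 3·36942 + 4·-10273 + 2·2927 = 470115
  a_13 = -3·470115 + 3·-131509 + 4·36942 + 2·-10273 = -1677650
  a_14 = -3·-1677650 + 3·470115 + 4·-131509 + 2·36942 = 5991143

-3,3,4,2 ; 5991143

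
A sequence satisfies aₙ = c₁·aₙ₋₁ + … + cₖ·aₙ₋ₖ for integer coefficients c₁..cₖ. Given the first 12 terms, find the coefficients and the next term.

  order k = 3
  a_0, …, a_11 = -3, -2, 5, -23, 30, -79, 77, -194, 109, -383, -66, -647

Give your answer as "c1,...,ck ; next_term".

-1,3,4 ; -1083

  a_3 = -1·5 + 3·-2 + 4·-3 = -23
  a_4 = -1·-23 + 3·5 + 4·-2 = 30
  a_5 = -1·30 + 3·-23 + 4·5 = -79
  a_6 = -1·-79 + 3·30 + 4·-23 = 77
  a_7 = -1·77 + 3·-79 + 4·30 = -194
  a_8 = -1·-194 + 3·77 + 4·-79 = 109
  a_9 = -1·109 + 3·-194 + 4·77 = -383
  a_10 = -1·-383 + 3·109 + 4·-194 = -66
  a_11 = -1·-66 + 3·-383 + 4·109 = -647
  a_12 = -1·-647 + 3·-66 + 4·-383 = -1083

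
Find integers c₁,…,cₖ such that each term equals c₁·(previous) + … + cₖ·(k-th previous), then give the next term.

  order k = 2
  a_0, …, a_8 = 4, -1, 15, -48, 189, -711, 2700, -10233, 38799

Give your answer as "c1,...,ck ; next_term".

  a_2 = -3·-1 + 3·4 = 15
  a_3 = -3·15 + 3·-1 = -48
  a_4 = -3·-48 + 3·15 = 189
  a_5 = -3·189 + 3·-48 = -711
  a_6 = -3·-711 + 3·189 = 2700
  a_7 = -3·2700 + 3·-711 = -10233
  a_8 = -3·-10233 + 3·2700 = 38799
  a_9 = -3·38799 + 3·-10233 = -147096

-3,3 ; -147096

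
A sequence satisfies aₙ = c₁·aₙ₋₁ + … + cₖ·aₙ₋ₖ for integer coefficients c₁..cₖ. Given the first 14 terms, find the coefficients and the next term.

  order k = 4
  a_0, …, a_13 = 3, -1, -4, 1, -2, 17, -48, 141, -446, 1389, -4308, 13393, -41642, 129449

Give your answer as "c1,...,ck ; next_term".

  a_4 = -4·1 + -3·-4 + -2·-1 + -4·3 = -2
  a_5 = -4·-2 + -3·1 + -2·-4 + -4·-1 = 17
  a_6 = -4·17 + -3·-2 + -2·1 + -4·-4 = -48
  a_7 = -4·-48 + -3·17 + -2·-2 + -4·1 = 141
  a_8 = -4·141 + -3·-48 + -2·17 + -4·-2 = -446
  a_9 = -4·-446 + -3·141 + -2·-48 + -4·17 = 1389
  a_10 = -4·1389 + -3·-446 + -2·141 + -4·-48 = -4308
  a_11 = -4·-4308 + -3·1389 + -2·-446 + -4·141 = 13393
  a_12 = -4·13393 + -3·-4308 + -2·1389 + -4·-446 = -41642
  a_13 = -4·-41642 + -3·13393 + -2·-4308 + -4·1389 = 129449
  a_14 = -4·129449 + -3·-41642 + -2·13393 + -4·-4308 = -402424

-4,-3,-2,-4 ; -402424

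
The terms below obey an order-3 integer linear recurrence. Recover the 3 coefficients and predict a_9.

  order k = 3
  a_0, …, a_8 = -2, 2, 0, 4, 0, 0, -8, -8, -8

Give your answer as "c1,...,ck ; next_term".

1,0,-2 ; 8

  a_3 = 1·0 + 0·2 + -2·-2 = 4
  a_4 = 1·4 + 0·0 + -2·2 = 0
  a_5 = 1·0 + 0·4 + -2·0 = 0
  a_6 = 1·0 + 0·0 + -2·4 = -8
  a_7 = 1·-8 + 0·0 + -2·0 = -8
  a_8 = 1·-8 + 0·-8 + -2·0 = -8
  a_9 = 1·-8 + 0·-8 + -2·-8 = 8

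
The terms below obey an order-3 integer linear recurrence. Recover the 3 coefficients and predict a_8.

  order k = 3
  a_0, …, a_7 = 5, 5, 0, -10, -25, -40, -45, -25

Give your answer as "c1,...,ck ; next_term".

2,-1,-1 ; 35

  a_3 = 2·0 + -1·5 + -1·5 = -10
  a_4 = 2·-10 + -1·0 + -1·5 = -25
  a_5 = 2·-25 + -1·-10 + -1·0 = -40
  a_6 = 2·-40 + -1·-25 + -1·-10 = -45
  a_7 = 2·-45 + -1·-40 + -1·-25 = -25
  a_8 = 2·-25 + -1·-45 + -1·-40 = 35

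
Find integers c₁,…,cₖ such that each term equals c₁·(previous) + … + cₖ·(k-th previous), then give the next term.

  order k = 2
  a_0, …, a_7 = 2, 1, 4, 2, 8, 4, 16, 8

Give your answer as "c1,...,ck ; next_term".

  a_2 = 0·1 + 2·2 = 4
  a_3 = 0·4 + 2·1 = 2
  a_4 = 0·2 + 2·4 = 8
  a_5 = 0·8 + 2·2 = 4
  a_6 = 0·4 + 2·8 = 16
  a_7 = 0·16 + 2·4 = 8
  a_8 = 0·8 + 2·16 = 32

0,2 ; 32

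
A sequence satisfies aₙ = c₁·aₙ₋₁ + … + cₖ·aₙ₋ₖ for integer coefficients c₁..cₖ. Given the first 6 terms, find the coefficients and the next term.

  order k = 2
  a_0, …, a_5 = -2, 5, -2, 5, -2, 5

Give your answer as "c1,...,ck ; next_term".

  a_2 = 0·5 + 1·-2 = -2
  a_3 = 0·-2 + 1·5 = 5
  a_4 = 0·5 + 1·-2 = -2
  a_5 = 0·-2 + 1·5 = 5
  a_6 = 0·5 + 1·-2 = -2

0,1 ; -2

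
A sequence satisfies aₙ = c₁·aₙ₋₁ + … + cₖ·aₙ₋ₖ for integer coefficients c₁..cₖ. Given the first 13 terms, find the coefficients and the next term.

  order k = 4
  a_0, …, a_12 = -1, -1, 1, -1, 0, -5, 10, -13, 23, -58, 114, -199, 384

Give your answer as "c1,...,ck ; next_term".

  a_4 = -1·-1 + 0·1 + -2·-1 + 3·-1 = 0
  a_5 = -1·0 + 0·-1 + -2·1 + 3·-1 = -5
  a_6 = -1·-5 + 0·0 + -2·-1 + 3·1 = 10
  a_7 = -1·10 + 0·-5 + -2·0 + 3·-1 = -13
  a_8 = -1·-13 + 0·10 + -2·-5 + 3·0 = 23
  a_9 = -1·23 + 0·-13 + -2·10 + 3·-5 = -58
  a_10 = -1·-58 + 0·23 + -2·-13 + 3·10 = 114
  a_11 = -1·114 + 0·-58 + -2·23 + 3·-13 = -199
  a_12 = -1·-199 + 0·114 + -2·-58 + 3·23 = 384
  a_13 = -1·384 + 0·-199 + -2·114 + 3·-58 = -786

-1,0,-2,3 ; -786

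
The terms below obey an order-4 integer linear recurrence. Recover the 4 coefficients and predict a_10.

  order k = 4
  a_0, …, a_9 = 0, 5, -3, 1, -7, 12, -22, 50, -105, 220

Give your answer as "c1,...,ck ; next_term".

-2,0,-1,-1 ; -468

  a_4 = -2·1 + 0·-3 + -1·5 + -1·0 = -7
  a_5 = -2·-7 + 0·1 + -1·-3 + -1·5 = 12
  a_6 = -2·12 + 0·-7 + -1·1 + -1·-3 = -22
  a_7 = -2·-22 + 0·12 + -1·-7 + -1·1 = 50
  a_8 = -2·50 + 0·-22 + -1·12 + -1·-7 = -105
  a_9 = -2·-105 + 0·50 + -1·-22 + -1·12 = 220
  a_10 = -2·220 + 0·-105 + -1·50 + -1·-22 = -468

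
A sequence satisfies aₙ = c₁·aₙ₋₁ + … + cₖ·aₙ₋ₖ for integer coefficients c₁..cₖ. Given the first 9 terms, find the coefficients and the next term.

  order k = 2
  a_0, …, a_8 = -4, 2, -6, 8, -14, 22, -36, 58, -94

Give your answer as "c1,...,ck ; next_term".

-1,1 ; 152

  a_2 = -1·2 + 1·-4 = -6
  a_3 = -1·-6 + 1·2 = 8
  a_4 = -1·8 + 1·-6 = -14
  a_5 = -1·-14 + 1·8 = 22
  a_6 = -1·22 + 1·-14 = -36
  a_7 = -1·-36 + 1·22 = 58
  a_8 = -1·58 + 1·-36 = -94
  a_9 = -1·-94 + 1·58 = 152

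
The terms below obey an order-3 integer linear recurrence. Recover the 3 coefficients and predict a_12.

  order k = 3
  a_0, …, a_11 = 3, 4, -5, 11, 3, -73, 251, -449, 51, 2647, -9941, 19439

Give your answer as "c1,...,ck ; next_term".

  a_3 = -3·-5 + -4·4 + 4·3 = 11
  a_4 = -3·11 + -4·-5 + 4·4 = 3
  a_5 = -3·3 + -4·11 + 4·-5 = -73
  a_6 = -3·-73 + -4·3 + 4·11 = 251
  a_7 = -3·251 + -4·-73 + 4·3 = -449
  a_8 = -3·-449 + -4·251 + 4·-73 = 51
  a_9 = -3·51 + -4·-449 + 4·251 = 2647
  a_10 = -3·2647 + -4·51 + 4·-449 = -9941
  a_11 = -3·-9941 + -4·2647 + 4·51 = 19439
  a_12 = -3·19439 + -4·-9941 + 4·2647 = -7965

-3,-4,4 ; -7965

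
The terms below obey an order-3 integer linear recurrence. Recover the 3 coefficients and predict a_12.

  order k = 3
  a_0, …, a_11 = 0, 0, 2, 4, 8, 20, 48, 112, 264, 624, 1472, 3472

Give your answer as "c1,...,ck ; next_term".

  a_3 = 2·2 + 0·0 + 2·0 = 4
  a_4 = 2·4 + 0·2 + 2·0 = 8
  a_5 = 2·8 + 0·4 + 2·2 = 20
  a_6 = 2·20 + 0·8 + 2·4 = 48
  a_7 = 2·48 + 0·20 + 2·8 = 112
  a_8 = 2·112 + 0·48 + 2·20 = 264
  a_9 = 2·264 + 0·112 + 2·48 = 624
  a_10 = 2·624 + 0·264 + 2·112 = 1472
  a_11 = 2·1472 + 0·624 + 2·264 = 3472
  a_12 = 2·3472 + 0·1472 + 2·624 = 8192

2,0,2 ; 8192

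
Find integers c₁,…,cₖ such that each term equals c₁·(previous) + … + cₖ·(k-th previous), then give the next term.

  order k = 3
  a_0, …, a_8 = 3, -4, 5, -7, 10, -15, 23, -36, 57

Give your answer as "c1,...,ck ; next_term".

  a_3 = -2·5 + 0·-4 + 1·3 = -7
  a_4 = -2·-7 + 0·5 + 1·-4 = 10
  a_5 = -2·10 + 0·-7 + 1·5 = -15
  a_6 = -2·-15 + 0·10 + 1·-7 = 23
  a_7 = -2·23 + 0·-15 + 1·10 = -36
  a_8 = -2·-36 + 0·23 + 1·-15 = 57
  a_9 = -2·57 + 0·-36 + 1·23 = -91

-2,0,1 ; -91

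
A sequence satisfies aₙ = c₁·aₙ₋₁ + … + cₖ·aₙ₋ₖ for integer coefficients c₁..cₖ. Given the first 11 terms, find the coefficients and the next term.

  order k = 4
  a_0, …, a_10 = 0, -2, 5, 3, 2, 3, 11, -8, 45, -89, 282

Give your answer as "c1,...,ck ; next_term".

-2,2,1,2 ; -713

  a_4 = -2·3 + 2·5 + 1·-2 + 2·0 = 2
  a_5 = -2·2 + 2·3 + 1·5 + 2·-2 = 3
  a_6 = -2·3 + 2·2 + 1·3 + 2·5 = 11
  a_7 = -2·11 + 2·3 + 1·2 + 2·3 = -8
  a_8 = -2·-8 + 2·11 + 1·3 + 2·2 = 45
  a_9 = -2·45 + 2·-8 + 1·11 + 2·3 = -89
  a_10 = -2·-89 + 2·45 + 1·-8 + 2·11 = 282
  a_11 = -2·282 + 2·-89 + 1·45 + 2·-8 = -713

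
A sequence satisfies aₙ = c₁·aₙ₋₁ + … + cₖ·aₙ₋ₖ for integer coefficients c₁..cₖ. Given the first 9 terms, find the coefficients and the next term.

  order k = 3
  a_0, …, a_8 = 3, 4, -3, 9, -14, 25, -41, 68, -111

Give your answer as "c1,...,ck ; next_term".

  a_3 = -2·-3 + 0·4 + 1·3 = 9
  a_4 = -2·9 + 0·-3 + 1·4 = -14
  a_5 = -2·-14 + 0·9 + 1·-3 = 25
  a_6 = -2·25 + 0·-14 + 1·9 = -41
  a_7 = -2·-41 + 0·25 + 1·-14 = 68
  a_8 = -2·68 + 0·-41 + 1·25 = -111
  a_9 = -2·-111 + 0·68 + 1·-41 = 181

-2,0,1 ; 181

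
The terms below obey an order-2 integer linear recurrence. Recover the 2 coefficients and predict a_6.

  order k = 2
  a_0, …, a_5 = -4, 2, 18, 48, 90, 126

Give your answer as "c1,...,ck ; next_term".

3,-3 ; 108

  a_2 = 3·2 + -3·-4 = 18
  a_3 = 3·18 + -3·2 = 48
  a_4 = 3·48 + -3·18 = 90
  a_5 = 3·90 + -3·48 = 126
  a_6 = 3·126 + -3·90 = 108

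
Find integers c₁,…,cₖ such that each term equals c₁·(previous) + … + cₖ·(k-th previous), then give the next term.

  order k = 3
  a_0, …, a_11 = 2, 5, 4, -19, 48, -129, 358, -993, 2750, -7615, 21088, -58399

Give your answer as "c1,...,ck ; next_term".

-3,-1,-1 ; 161724

  a_3 = -3·4 + -1·5 + -1·2 = -19
  a_4 = -3·-19 + -1·4 + -1·5 = 48
  a_5 = -3·48 + -1·-19 + -1·4 = -129
  a_6 = -3·-129 + -1·48 + -1·-19 = 358
  a_7 = -3·358 + -1·-129 + -1·48 = -993
  a_8 = -3·-993 + -1·358 + -1·-129 = 2750
  a_9 = -3·2750 + -1·-993 + -1·358 = -7615
  a_10 = -3·-7615 + -1·2750 + -1·-993 = 21088
  a_11 = -3·21088 + -1·-7615 + -1·2750 = -58399
  a_12 = -3·-58399 + -1·21088 + -1·-7615 = 161724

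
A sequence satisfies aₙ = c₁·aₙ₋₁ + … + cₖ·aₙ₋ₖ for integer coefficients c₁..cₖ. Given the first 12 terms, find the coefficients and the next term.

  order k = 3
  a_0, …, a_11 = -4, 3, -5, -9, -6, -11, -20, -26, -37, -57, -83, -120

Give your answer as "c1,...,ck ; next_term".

  a_3 = 1·-5 + 0·3 + 1·-4 = -9
  a_4 = 1·-9 + 0·-5 + 1·3 = -6
  a_5 = 1·-6 + 0·-9 + 1·-5 = -11
  a_6 = 1·-11 + 0·-6 + 1·-9 = -20
  a_7 = 1·-20 + 0·-11 + 1·-6 = -26
  a_8 = 1·-26 + 0·-20 + 1·-11 = -37
  a_9 = 1·-37 + 0·-26 + 1·-20 = -57
  a_10 = 1·-57 + 0·-37 + 1·-26 = -83
  a_11 = 1·-83 + 0·-57 + 1·-37 = -120
  a_12 = 1·-120 + 0·-83 + 1·-57 = -177

1,0,1 ; -177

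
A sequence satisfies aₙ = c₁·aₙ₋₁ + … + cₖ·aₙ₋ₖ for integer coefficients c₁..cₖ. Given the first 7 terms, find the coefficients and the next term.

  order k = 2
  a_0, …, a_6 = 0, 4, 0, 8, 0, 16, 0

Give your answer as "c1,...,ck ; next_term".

  a_2 = 0·4 + 2·0 = 0
  a_3 = 0·0 + 2·4 = 8
  a_4 = 0·8 + 2·0 = 0
  a_5 = 0·0 + 2·8 = 16
  a_6 = 0·16 + 2·0 = 0
  a_7 = 0·0 + 2·16 = 32

0,2 ; 32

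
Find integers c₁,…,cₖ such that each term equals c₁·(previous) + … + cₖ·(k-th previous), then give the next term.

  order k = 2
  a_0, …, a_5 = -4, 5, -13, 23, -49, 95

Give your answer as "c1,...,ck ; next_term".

-1,2 ; -193

  a_2 = -1·5 + 2·-4 = -13
  a_3 = -1·-13 + 2·5 = 23
  a_4 = -1·23 + 2·-13 = -49
  a_5 = -1·-49 + 2·23 = 95
  a_6 = -1·95 + 2·-49 = -193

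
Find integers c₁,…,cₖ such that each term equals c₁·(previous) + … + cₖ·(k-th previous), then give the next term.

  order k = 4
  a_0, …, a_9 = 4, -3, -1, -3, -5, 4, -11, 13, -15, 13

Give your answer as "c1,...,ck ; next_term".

  a_4 = -1·-3 + 1·-1 + 1·-3 + -1·4 = -5
  a_5 = -1·-5 + 1·-3 + 1·-1 + -1·-3 = 4
  a_6 = -1·4 + 1·-5 + 1·-3 + -1·-1 = -11
  a_7 = -1·-11 + 1·4 + 1·-5 + -1·-3 = 13
  a_8 = -1·13 + 1·-11 + 1·4 + -1·-5 = -15
  a_9 = -1·-15 + 1·13 + 1·-11 + -1·4 = 13
  a_10 = -1·13 + 1·-15 + 1·13 + -1·-11 = -4

-1,1,1,-1 ; -4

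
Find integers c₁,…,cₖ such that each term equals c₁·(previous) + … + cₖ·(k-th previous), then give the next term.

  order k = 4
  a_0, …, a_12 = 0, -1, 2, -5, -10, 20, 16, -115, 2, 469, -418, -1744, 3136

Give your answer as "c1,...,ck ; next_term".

  a_4 = 0·-5 + -3·2 + 4·-1 + 3·0 = -10
  a_5 = 0·-10 + -3·-5 + 4·2 + 3·-1 = 20
  a_6 = 0·20 + -3·-10 + 4·-5 + 3·2 = 16
  a_7 = 0·16 + -3·20 + 4·-10 + 3·-5 = -115
  a_8 = 0·-115 + -3·16 + 4·20 + 3·-10 = 2
  a_9 = 0·2 + -3·-115 + 4·16 + 3·20 = 469
  a_10 = 0·469 + -3·2 + 4·-115 + 3·16 = -418
  a_11 = 0·-418 + -3·469 + 4·2 + 3·-115 = -1744
  a_12 = 0·-1744 + -3·-418 + 4·469 + 3·2 = 3136
  a_13 = 0·3136 + -3·-1744 + 4·-418 + 3·469 = 4967

0,-3,4,3 ; 4967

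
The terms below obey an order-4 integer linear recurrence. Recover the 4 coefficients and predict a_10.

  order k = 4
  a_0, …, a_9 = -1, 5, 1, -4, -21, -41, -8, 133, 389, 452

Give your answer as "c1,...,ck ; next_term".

1,-1,-4,-4 ; -437

  a_4 = 1·-4 + -1·1 + -4·5 + -4·-1 = -21
  a_5 = 1·-21 + -1·-4 + -4·1 + -4·5 = -41
  a_6 = 1·-41 + -1·-21 + -4·-4 + -4·1 = -8
  a_7 = 1·-8 + -1·-41 + -4·-21 + -4·-4 = 133
  a_8 = 1·133 + -1·-8 + -4·-41 + -4·-21 = 389
  a_9 = 1·389 + -1·133 + -4·-8 + -4·-41 = 452
  a_10 = 1·452 + -1·389 + -4·133 + -4·-8 = -437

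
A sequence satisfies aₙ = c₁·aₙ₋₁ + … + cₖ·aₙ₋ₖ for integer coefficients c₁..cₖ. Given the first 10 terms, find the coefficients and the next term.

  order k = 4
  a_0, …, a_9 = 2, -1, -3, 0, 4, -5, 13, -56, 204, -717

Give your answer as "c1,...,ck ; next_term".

  a_4 = -3·0 + 1·-3 + -3·-1 + 2·2 = 4
  a_5 = -3·4 + 1·0 + -3·-3 + 2·-1 = -5
  a_6 = -3·-5 + 1·4 + -3·0 + 2·-3 = 13
  a_7 = -3·13 + 1·-5 + -3·4 + 2·0 = -56
  a_8 = -3·-56 + 1·13 + -3·-5 + 2·4 = 204
  a_9 = -3·204 + 1·-56 + -3·13 + 2·-5 = -717
  a_10 = -3·-717 + 1·204 + -3·-56 + 2·13 = 2549

-3,1,-3,2 ; 2549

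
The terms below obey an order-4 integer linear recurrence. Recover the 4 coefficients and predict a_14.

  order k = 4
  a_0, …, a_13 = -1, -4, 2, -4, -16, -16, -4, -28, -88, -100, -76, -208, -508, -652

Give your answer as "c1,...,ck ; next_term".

1,-1,2,2 ; -712

  a_4 = 1·-4 + -1·2 + 2·-4 + 2·-1 = -16
  a_5 = 1·-16 + -1·-4 + 2·2 + 2·-4 = -16
  a_6 = 1·-16 + -1·-16 + 2·-4 + 2·2 = -4
  a_7 = 1·-4 + -1·-16 + 2·-16 + 2·-4 = -28
  a_8 = 1·-28 + -1·-4 + 2·-16 + 2·-16 = -88
  a_9 = 1·-88 + -1·-28 + 2·-4 + 2·-16 = -100
  a_10 = 1·-100 + -1·-88 + 2·-28 + 2·-4 = -76
  a_11 = 1·-76 + -1·-100 + 2·-88 + 2·-28 = -208
  a_12 = 1·-208 + -1·-76 + 2·-100 + 2·-88 = -508
  a_13 = 1·-508 + -1·-208 + 2·-76 + 2·-100 = -652
  a_14 = 1·-652 + -1·-508 + 2·-208 + 2·-76 = -712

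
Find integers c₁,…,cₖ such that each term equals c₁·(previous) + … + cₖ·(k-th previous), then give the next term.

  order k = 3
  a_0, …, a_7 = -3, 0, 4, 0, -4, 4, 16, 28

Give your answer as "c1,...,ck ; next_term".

  a_3 = 3·4 + -1·0 + 4·-3 = 0
  a_4 = 3·0 + -1·4 + 4·0 = -4
  a_5 = 3·-4 + -1·0 + 4·4 = 4
  a_6 = 3·4 + -1·-4 + 4·0 = 16
  a_7 = 3·16 + -1·4 + 4·-4 = 28
  a_8 = 3·28 + -1·16 + 4·4 = 84

3,-1,4 ; 84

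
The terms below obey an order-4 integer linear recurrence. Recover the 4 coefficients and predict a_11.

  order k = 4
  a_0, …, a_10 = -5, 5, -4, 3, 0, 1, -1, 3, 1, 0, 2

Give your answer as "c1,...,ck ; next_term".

0,0,1,1 ; 4

  a_4 = 0·3 + 0·-4 + 1·5 + 1·-5 = 0
  a_5 = 0·0 + 0·3 + 1·-4 + 1·5 = 1
  a_6 = 0·1 + 0·0 + 1·3 + 1·-4 = -1
  a_7 = 0·-1 + 0·1 + 1·0 + 1·3 = 3
  a_8 = 0·3 + 0·-1 + 1·1 + 1·0 = 1
  a_9 = 0·1 + 0·3 + 1·-1 + 1·1 = 0
  a_10 = 0·0 + 0·1 + 1·3 + 1·-1 = 2
  a_11 = 0·2 + 0·0 + 1·1 + 1·3 = 4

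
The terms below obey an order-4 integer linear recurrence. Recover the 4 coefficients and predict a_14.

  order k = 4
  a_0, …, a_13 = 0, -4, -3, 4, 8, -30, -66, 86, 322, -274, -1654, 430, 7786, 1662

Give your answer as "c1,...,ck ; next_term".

1,-4,2,4 ; -35238

  a_4 = 1·4 + -4·-3 + 2·-4 + 4·0 = 8
  a_5 = 1·8 + -4·4 + 2·-3 + 4·-4 = -30
  a_6 = 1·-30 + -4·8 + 2·4 + 4·-3 = -66
  a_7 = 1·-66 + -4·-30 + 2·8 + 4·4 = 86
  a_8 = 1·86 + -4·-66 + 2·-30 + 4·8 = 322
  a_9 = 1·322 + -4·86 + 2·-66 + 4·-30 = -274
  a_10 = 1·-274 + -4·322 + 2·86 + 4·-66 = -1654
  a_11 = 1·-1654 + -4·-274 + 2·322 + 4·86 = 430
  a_12 = 1·430 + -4·-1654 + 2·-274 + 4·322 = 7786
  a_13 = 1·7786 + -4·430 + 2·-1654 + 4·-274 = 1662
  a_14 = 1·1662 + -4·7786 + 2·430 + 4·-1654 = -35238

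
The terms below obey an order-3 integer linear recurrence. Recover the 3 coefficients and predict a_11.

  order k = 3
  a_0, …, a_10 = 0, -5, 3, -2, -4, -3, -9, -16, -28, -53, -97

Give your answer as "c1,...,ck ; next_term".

1,1,1 ; -178

  a_3 = 1·3 + 1·-5 + 1·0 = -2
  a_4 = 1·-2 + 1·3 + 1·-5 = -4
  a_5 = 1·-4 + 1·-2 + 1·3 = -3
  a_6 = 1·-3 + 1·-4 + 1·-2 = -9
  a_7 = 1·-9 + 1·-3 + 1·-4 = -16
  a_8 = 1·-16 + 1·-9 + 1·-3 = -28
  a_9 = 1·-28 + 1·-16 + 1·-9 = -53
  a_10 = 1·-53 + 1·-28 + 1·-16 = -97
  a_11 = 1·-97 + 1·-53 + 1·-28 = -178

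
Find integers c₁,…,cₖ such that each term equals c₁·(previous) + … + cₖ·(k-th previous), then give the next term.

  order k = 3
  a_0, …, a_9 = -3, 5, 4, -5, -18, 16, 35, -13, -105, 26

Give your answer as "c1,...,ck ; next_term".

  a_3 = -1·4 + -2·5 + -3·-3 = -5
  a_4 = -1·-5 + -2·4 + -3·5 = -18
  a_5 = -1·-18 + -2·-5 + -3·4 = 16
  a_6 = -1·16 + -2·-18 + -3·-5 = 35
  a_7 = -1·35 + -2·16 + -3·-18 = -13
  a_8 = -1·-13 + -2·35 + -3·16 = -105
  a_9 = -1·-105 + -2·-13 + -3·35 = 26
  a_10 = -1·26 + -2·-105 + -3·-13 = 223

-1,-2,-3 ; 223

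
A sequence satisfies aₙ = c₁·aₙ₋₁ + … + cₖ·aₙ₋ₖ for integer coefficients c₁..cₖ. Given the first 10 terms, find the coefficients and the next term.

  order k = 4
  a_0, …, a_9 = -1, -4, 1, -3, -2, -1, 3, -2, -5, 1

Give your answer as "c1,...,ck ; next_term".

  a_4 = 0·-3 + -1·1 + 0·-4 + 1·-1 = -2
  a_5 = 0·-2 + -1·-3 + 0·1 + 1·-4 = -1
  a_6 = 0·-1 + -1·-2 + 0·-3 + 1·1 = 3
  a_7 = 0·3 + -1·-1 + 0·-2 + 1·-3 = -2
  a_8 = 0·-2 + -1·3 + 0·-1 + 1·-2 = -5
  a_9 = 0·-5 + -1·-2 + 0·3 + 1·-1 = 1
  a_10 = 0·1 + -1·-5 + 0·-2 + 1·3 = 8

0,-1,0,1 ; 8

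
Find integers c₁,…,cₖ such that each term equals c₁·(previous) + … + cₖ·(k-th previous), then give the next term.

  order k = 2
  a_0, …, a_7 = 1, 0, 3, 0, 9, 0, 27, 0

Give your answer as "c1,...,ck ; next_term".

0,3 ; 81

  a_2 = 0·0 + 3·1 = 3
  a_3 = 0·3 + 3·0 = 0
  a_4 = 0·0 + 3·3 = 9
  a_5 = 0·9 + 3·0 = 0
  a_6 = 0·0 + 3·9 = 27
  a_7 = 0·27 + 3·0 = 0
  a_8 = 0·0 + 3·27 = 81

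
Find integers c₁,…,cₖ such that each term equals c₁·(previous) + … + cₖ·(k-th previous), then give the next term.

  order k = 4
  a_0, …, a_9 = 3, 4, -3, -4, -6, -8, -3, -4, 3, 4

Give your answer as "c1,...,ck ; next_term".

0,1,0,-1 ; 6

  a_4 = 0·-4 + 1·-3 + 0·4 + -1·3 = -6
  a_5 = 0·-6 + 1·-4 + 0·-3 + -1·4 = -8
  a_6 = 0·-8 + 1·-6 + 0·-4 + -1·-3 = -3
  a_7 = 0·-3 + 1·-8 + 0·-6 + -1·-4 = -4
  a_8 = 0·-4 + 1·-3 + 0·-8 + -1·-6 = 3
  a_9 = 0·3 + 1·-4 + 0·-3 + -1·-8 = 4
  a_10 = 0·4 + 1·3 + 0·-4 + -1·-3 = 6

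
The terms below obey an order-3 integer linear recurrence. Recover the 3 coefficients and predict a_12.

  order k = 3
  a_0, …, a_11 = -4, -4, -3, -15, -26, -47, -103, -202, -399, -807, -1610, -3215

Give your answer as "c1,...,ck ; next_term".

  a_3 = 1·-3 + 1·-4 + 2·-4 = -15
  a_4 = 1·-15 + 1·-3 + 2·-4 = -26
  a_5 = 1·-26 + 1·-15 + 2·-3 = -47
  a_6 = 1·-47 + 1·-26 + 2·-15 = -103
  a_7 = 1·-103 + 1·-47 + 2·-26 = -202
  a_8 = 1·-202 + 1·-103 + 2·-47 = -399
  a_9 = 1·-399 + 1·-202 + 2·-103 = -807
  a_10 = 1·-807 + 1·-399 + 2·-202 = -1610
  a_11 = 1·-1610 + 1·-807 + 2·-399 = -3215
  a_12 = 1·-3215 + 1·-1610 + 2·-807 = -6439

1,1,2 ; -6439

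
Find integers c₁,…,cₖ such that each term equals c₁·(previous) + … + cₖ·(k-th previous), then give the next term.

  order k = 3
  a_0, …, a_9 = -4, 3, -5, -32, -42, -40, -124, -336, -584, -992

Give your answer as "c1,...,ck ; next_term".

  a_3 = 2·-5 + -2·3 + 4·-4 = -32
  a_4 = 2·-32 + -2·-5 + 4·3 = -42
  a_5 = 2·-42 + -2·-32 + 4·-5 = -40
  a_6 = 2·-40 + -2·-42 + 4·-32 = -124
  a_7 = 2·-124 + -2·-40 + 4·-42 = -336
  a_8 = 2·-336 + -2·-124 + 4·-40 = -584
  a_9 = 2·-584 + -2·-336 + 4·-124 = -992
  a_10 = 2·-992 + -2·-584 + 4·-336 = -2160

2,-2,4 ; -2160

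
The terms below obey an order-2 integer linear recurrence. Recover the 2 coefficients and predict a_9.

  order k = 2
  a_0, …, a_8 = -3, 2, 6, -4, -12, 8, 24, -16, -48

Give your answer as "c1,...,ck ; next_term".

0,-2 ; 32

  a_2 = 0·2 + -2·-3 = 6
  a_3 = 0·6 + -2·2 = -4
  a_4 = 0·-4 + -2·6 = -12
  a_5 = 0·-12 + -2·-4 = 8
  a_6 = 0·8 + -2·-12 = 24
  a_7 = 0·24 + -2·8 = -16
  a_8 = 0·-16 + -2·24 = -48
  a_9 = 0·-48 + -2·-16 = 32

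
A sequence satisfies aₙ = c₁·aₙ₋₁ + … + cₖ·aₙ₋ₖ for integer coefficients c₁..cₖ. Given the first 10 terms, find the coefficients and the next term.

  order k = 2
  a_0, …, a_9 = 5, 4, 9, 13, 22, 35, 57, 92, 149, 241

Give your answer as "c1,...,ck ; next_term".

  a_2 = 1·4 + 1·5 = 9
  a_3 = 1·9 + 1·4 = 13
  a_4 = 1·13 + 1·9 = 22
  a_5 = 1·22 + 1·13 = 35
  a_6 = 1·35 + 1·22 = 57
  a_7 = 1·57 + 1·35 = 92
  a_8 = 1·92 + 1·57 = 149
  a_9 = 1·149 + 1·92 = 241
  a_10 = 1·241 + 1·149 = 390

1,1 ; 390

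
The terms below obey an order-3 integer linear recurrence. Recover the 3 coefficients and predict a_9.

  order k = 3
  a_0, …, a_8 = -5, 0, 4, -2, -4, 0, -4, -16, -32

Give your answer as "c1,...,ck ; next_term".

  a_3 = 2·4 + 0·0 + 2·-5 = -2
  a_4 = 2·-2 + 0·4 + 2·0 = -4
  a_5 = 2·-4 + 0·-2 + 2·4 = 0
  a_6 = 2·0 + 0·-4 + 2·-2 = -4
  a_7 = 2·-4 + 0·0 + 2·-4 = -16
  a_8 = 2·-16 + 0·-4 + 2·0 = -32
  a_9 = 2·-32 + 0·-16 + 2·-4 = -72

2,0,2 ; -72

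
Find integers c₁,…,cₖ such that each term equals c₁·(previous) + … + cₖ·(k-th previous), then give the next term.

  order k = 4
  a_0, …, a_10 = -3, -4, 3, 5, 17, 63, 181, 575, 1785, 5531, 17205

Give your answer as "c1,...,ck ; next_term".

2,3,2,-2 ; 53423

  a_4 = 2·5 + 3·3 + 2·-4 + -2·-3 = 17
  a_5 = 2·17 + 3·5 + 2·3 + -2·-4 = 63
  a_6 = 2·63 + 3·17 + 2·5 + -2·3 = 181
  a_7 = 2·181 + 3·63 + 2·17 + -2·5 = 575
  a_8 = 2·575 + 3·181 + 2·63 + -2·17 = 1785
  a_9 = 2·1785 + 3·575 + 2·181 + -2·63 = 5531
  a_10 = 2·5531 + 3·1785 + 2·575 + -2·181 = 17205
  a_11 = 2·17205 + 3·5531 + 2·1785 + -2·575 = 53423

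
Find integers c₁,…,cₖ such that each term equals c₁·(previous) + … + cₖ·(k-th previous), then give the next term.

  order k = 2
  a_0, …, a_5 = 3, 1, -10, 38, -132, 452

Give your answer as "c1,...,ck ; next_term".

-4,-2 ; -1544

  a_2 = -4·1 + -2·3 = -10
  a_3 = -4·-10 + -2·1 = 38
  a_4 = -4·38 + -2·-10 = -132
  a_5 = -4·-132 + -2·38 = 452
  a_6 = -4·452 + -2·-132 = -1544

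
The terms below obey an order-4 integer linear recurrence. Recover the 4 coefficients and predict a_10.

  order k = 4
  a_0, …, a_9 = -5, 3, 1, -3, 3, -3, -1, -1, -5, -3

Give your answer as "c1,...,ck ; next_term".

  a_4 = 1·-3 + 1·1 + 0·3 + -1·-5 = 3
  a_5 = 1·3 + 1·-3 + 0·1 + -1·3 = -3
  a_6 = 1·-3 + 1·3 + 0·-3 + -1·1 = -1
  a_7 = 1·-1 + 1·-3 + 0·3 + -1·-3 = -1
  a_8 = 1·-1 + 1·-1 + 0·-3 + -1·3 = -5
  a_9 = 1·-5 + 1·-1 + 0·-1 + -1·-3 = -3
  a_10 = 1·-3 + 1·-5 + 0·-1 + -1·-1 = -7

1,1,0,-1 ; -7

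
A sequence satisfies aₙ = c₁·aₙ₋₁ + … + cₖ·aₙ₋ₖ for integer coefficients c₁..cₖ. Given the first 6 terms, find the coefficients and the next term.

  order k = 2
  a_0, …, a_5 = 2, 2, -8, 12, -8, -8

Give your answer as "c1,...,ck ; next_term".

  a_2 = -2·2 + -2·2 = -8
  a_3 = -2·-8 + -2·2 = 12
  a_4 = -2·12 + -2·-8 = -8
  a_5 = -2·-8 + -2·12 = -8
  a_6 = -2·-8 + -2·-8 = 32

-2,-2 ; 32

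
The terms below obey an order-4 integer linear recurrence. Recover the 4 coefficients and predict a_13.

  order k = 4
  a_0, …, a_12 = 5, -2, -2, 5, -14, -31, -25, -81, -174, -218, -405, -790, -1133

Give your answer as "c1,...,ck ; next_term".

  a_4 = 2·5 + -1·-2 + 3·-2 + -4·5 = -14
  a_5 = 2·-14 + -1·5 + 3·-2 + -4·-2 = -31
  a_6 = 2·-31 + -1·-14 + 3·5 + -4·-2 = -25
  a_7 = 2·-25 + -1·-31 + 3·-14 + -4·5 = -81
  a_8 = 2·-81 + -1·-25 + 3·-31 + -4·-14 = -174
  a_9 = 2·-174 + -1·-81 + 3·-25 + -4·-31 = -218
  a_10 = 2·-218 + -1·-174 + 3·-81 + -4·-25 = -405
  a_11 = 2·-405 + -1·-218 + 3·-174 + -4·-81 = -790
  a_12 = 2·-790 + -1·-405 + 3·-218 + -4·-174 = -1133
  a_13 = 2·-1133 + -1·-790 + 3·-405 + -4·-218 = -1819

2,-1,3,-4 ; -1819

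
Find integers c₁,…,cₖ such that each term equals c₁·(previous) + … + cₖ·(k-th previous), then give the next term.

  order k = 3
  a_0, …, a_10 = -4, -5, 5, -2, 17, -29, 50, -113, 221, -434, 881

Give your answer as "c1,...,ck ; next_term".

  a_3 = -1·5 + 1·-5 + -2·-4 = -2
  a_4 = -1·-2 + 1·5 + -2·-5 = 17
  a_5 = -1·17 + 1·-2 + -2·5 = -29
  a_6 = -1·-29 + 1·17 + -2·-2 = 50
  a_7 = -1·50 + 1·-29 + -2·17 = -113
  a_8 = -1·-113 + 1·50 + -2·-29 = 221
  a_9 = -1·221 + 1·-113 + -2·50 = -434
  a_10 = -1·-434 + 1·221 + -2·-113 = 881
  a_11 = -1·881 + 1·-434 + -2·221 = -1757

-1,1,-2 ; -1757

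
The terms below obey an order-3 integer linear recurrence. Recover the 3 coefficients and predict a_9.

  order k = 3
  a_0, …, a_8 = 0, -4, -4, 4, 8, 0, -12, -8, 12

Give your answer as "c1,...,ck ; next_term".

0,-1,-1 ; 20

  a_3 = 0·-4 + -1·-4 + -1·0 = 4
  a_4 = 0·4 + -1·-4 + -1·-4 = 8
  a_5 = 0·8 + -1·4 + -1·-4 = 0
  a_6 = 0·0 + -1·8 + -1·4 = -12
  a_7 = 0·-12 + -1·0 + -1·8 = -8
  a_8 = 0·-8 + -1·-12 + -1·0 = 12
  a_9 = 0·12 + -1·-8 + -1·-12 = 20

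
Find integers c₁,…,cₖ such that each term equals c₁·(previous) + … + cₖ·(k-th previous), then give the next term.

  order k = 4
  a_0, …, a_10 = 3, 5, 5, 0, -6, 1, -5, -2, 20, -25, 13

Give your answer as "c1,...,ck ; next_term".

  a_4 = -1·0 + -1·5 + 1·5 + -2·3 = -6
  a_5 = -1·-6 + -1·0 + 1·5 + -2·5 = 1
  a_6 = -1·1 + -1·-6 + 1·0 + -2·5 = -5
  a_7 = -1·-5 + -1·1 + 1·-6 + -2·0 = -2
  a_8 = -1·-2 + -1·-5 + 1·1 + -2·-6 = 20
  a_9 = -1·20 + -1·-2 + 1·-5 + -2·1 = -25
  a_10 = -1·-25 + -1·20 + 1·-2 + -2·-5 = 13
  a_11 = -1·13 + -1·-25 + 1·20 + -2·-2 = 36

-1,-1,1,-2 ; 36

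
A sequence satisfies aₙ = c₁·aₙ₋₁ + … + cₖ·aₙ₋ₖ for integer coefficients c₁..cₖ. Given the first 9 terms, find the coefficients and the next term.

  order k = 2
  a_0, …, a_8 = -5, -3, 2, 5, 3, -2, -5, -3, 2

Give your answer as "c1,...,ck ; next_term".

  a_2 = 1·-3 + -1·-5 = 2
  a_3 = 1·2 + -1·-3 = 5
  a_4 = 1·5 + -1·2 = 3
  a_5 = 1·3 + -1·5 = -2
  a_6 = 1·-2 + -1·3 = -5
  a_7 = 1·-5 + -1·-2 = -3
  a_8 = 1·-3 + -1·-5 = 2
  a_9 = 1·2 + -1·-3 = 5

1,-1 ; 5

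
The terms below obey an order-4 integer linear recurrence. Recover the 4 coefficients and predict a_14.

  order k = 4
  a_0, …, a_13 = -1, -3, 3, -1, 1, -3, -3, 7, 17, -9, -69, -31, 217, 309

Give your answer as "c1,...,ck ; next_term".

0,-3,-3,-1 ; -489

  a_4 = 0·-1 + -3·3 + -3·-3 + -1·-1 = 1
  a_5 = 0·1 + -3·-1 + -3·3 + -1·-3 = -3
  a_6 = 0·-3 + -3·1 + -3·-1 + -1·3 = -3
  a_7 = 0·-3 + -3·-3 + -3·1 + -1·-1 = 7
  a_8 = 0·7 + -3·-3 + -3·-3 + -1·1 = 17
  a_9 = 0·17 + -3·7 + -3·-3 + -1·-3 = -9
  a_10 = 0·-9 + -3·17 + -3·7 + -1·-3 = -69
  a_11 = 0·-69 + -3·-9 + -3·17 + -1·7 = -31
  a_12 = 0·-31 + -3·-69 + -3·-9 + -1·17 = 217
  a_13 = 0·217 + -3·-31 + -3·-69 + -1·-9 = 309
  a_14 = 0·309 + -3·217 + -3·-31 + -1·-69 = -489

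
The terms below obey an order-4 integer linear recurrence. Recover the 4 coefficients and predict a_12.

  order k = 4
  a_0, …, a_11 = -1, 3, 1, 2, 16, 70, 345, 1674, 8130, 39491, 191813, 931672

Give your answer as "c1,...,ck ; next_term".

4,4,1,-1 ; 4525301

  a_4 = 4·2 + 4·1 + 1·3 + -1·-1 = 16
  a_5 = 4·16 + 4·2 + 1·1 + -1·3 = 70
  a_6 = 4·70 + 4·16 + 1·2 + -1·1 = 345
  a_7 = 4·345 + 4·70 + 1·16 + -1·2 = 1674
  a_8 = 4·1674 + 4·345 + 1·70 + -1·16 = 8130
  a_9 = 4·8130 + 4·1674 + 1·345 + -1·70 = 39491
  a_10 = 4·39491 + 4·8130 + 1·1674 + -1·345 = 191813
  a_11 = 4·191813 + 4·39491 + 1·8130 + -1·1674 = 931672
  a_12 = 4·931672 + 4·191813 + 1·39491 + -1·8130 = 4525301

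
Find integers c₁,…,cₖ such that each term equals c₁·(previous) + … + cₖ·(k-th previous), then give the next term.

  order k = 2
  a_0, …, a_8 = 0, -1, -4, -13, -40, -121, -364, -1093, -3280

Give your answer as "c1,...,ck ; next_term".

  a_2 = 4·-1 + -3·0 = -4
  a_3 = 4·-4 + -3·-1 = -13
  a_4 = 4·-13 + -3·-4 = -40
  a_5 = 4·-40 + -3·-13 = -121
  a_6 = 4·-121 + -3·-40 = -364
  a_7 = 4·-364 + -3·-121 = -1093
  a_8 = 4·-1093 + -3·-364 = -3280
  a_9 = 4·-3280 + -3·-1093 = -9841

4,-3 ; -9841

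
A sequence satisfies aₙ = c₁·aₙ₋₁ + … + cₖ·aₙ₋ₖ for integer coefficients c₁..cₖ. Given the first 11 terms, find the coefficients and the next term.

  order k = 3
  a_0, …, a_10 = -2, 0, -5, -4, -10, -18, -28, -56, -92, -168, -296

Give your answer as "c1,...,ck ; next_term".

  a_3 = 0·-5 + 2·0 + 2·-2 = -4
  a_4 = 0·-4 + 2·-5 + 2·0 = -10
  a_5 = 0·-10 + 2·-4 + 2·-5 = -18
  a_6 = 0·-18 + 2·-10 + 2·-4 = -28
  a_7 = 0·-28 + 2·-18 + 2·-10 = -56
  a_8 = 0·-56 + 2·-28 + 2·-18 = -92
  a_9 = 0·-92 + 2·-56 + 2·-28 = -168
  a_10 = 0·-168 + 2·-92 + 2·-56 = -296
  a_11 = 0·-296 + 2·-168 + 2·-92 = -520

0,2,2 ; -520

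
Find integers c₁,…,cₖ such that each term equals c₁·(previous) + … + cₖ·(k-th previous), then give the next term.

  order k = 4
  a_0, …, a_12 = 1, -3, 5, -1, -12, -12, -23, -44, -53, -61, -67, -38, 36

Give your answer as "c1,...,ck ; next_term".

2,-1,1,-2 ; 165

  a_4 = 2·-1 + -1·5 + 1·-3 + -2·1 = -12
  a_5 = 2·-12 + -1·-1 + 1·5 + -2·-3 = -12
  a_6 = 2·-12 + -1·-12 + 1·-1 + -2·5 = -23
  a_7 = 2·-23 + -1·-12 + 1·-12 + -2·-1 = -44
  a_8 = 2·-44 + -1·-23 + 1·-12 + -2·-12 = -53
  a_9 = 2·-53 + -1·-44 + 1·-23 + -2·-12 = -61
  a_10 = 2·-61 + -1·-53 + 1·-44 + -2·-23 = -67
  a_11 = 2·-67 + -1·-61 + 1·-53 + -2·-44 = -38
  a_12 = 2·-38 + -1·-67 + 1·-61 + -2·-53 = 36
  a_13 = 2·36 + -1·-38 + 1·-67 + -2·-61 = 165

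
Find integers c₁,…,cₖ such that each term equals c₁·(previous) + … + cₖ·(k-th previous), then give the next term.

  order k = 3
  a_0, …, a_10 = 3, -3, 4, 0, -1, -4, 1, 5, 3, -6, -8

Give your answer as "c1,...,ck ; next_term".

0,-1,-1 ; 3

  a_3 = 0·4 + -1·-3 + -1·3 = 0
  a_4 = 0·0 + -1·4 + -1·-3 = -1
  a_5 = 0·-1 + -1·0 + -1·4 = -4
  a_6 = 0·-4 + -1·-1 + -1·0 = 1
  a_7 = 0·1 + -1·-4 + -1·-1 = 5
  a_8 = 0·5 + -1·1 + -1·-4 = 3
  a_9 = 0·3 + -1·5 + -1·1 = -6
  a_10 = 0·-6 + -1·3 + -1·5 = -8
  a_11 = 0·-8 + -1·-6 + -1·3 = 3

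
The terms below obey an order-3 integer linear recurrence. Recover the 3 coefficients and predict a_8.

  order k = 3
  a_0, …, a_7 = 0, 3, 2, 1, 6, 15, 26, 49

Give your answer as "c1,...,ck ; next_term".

  a_3 = 2·2 + -1·3 + 2·0 = 1
  a_4 = 2·1 + -1·2 + 2·3 = 6
  a_5 = 2·6 + -1·1 + 2·2 = 15
  a_6 = 2·15 + -1·6 + 2·1 = 26
  a_7 = 2·26 + -1·15 + 2·6 = 49
  a_8 = 2·49 + -1·26 + 2·15 = 102

2,-1,2 ; 102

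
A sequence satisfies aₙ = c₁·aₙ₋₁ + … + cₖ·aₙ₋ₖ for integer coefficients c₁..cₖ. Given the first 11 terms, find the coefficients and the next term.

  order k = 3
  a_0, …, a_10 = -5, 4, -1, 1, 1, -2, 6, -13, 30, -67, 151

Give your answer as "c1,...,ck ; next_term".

  a_3 = -2·-1 + 1·4 + 1·-5 = 1
  a_4 = -2·1 + 1·-1 + 1·4 = 1
  a_5 = -2·1 + 1·1 + 1·-1 = -2
  a_6 = -2·-2 + 1·1 + 1·1 = 6
  a_7 = -2·6 + 1·-2 + 1·1 = -13
  a_8 = -2·-13 + 1·6 + 1·-2 = 30
  a_9 = -2·30 + 1·-13 + 1·6 = -67
  a_10 = -2·-67 + 1·30 + 1·-13 = 151
  a_11 = -2·151 + 1·-67 + 1·30 = -339

-2,1,1 ; -339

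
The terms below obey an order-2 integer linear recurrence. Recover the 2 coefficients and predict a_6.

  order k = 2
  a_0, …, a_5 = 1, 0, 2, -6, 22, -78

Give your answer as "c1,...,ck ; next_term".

-3,2 ; 278

  a_2 = -3·0 + 2·1 = 2
  a_3 = -3·2 + 2·0 = -6
  a_4 = -3·-6 + 2·2 = 22
  a_5 = -3·22 + 2·-6 = -78
  a_6 = -3·-78 + 2·22 = 278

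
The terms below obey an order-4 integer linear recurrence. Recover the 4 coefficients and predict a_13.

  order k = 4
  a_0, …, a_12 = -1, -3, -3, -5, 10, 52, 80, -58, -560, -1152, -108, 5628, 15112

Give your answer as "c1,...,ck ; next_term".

2,-4,-2,-2 ; 10232

  a_4 = 2·-5 + -4·-3 + -2·-3 + -2·-1 = 10
  a_5 = 2·10 + -4·-5 + -2·-3 + -2·-3 = 52
  a_6 = 2·52 + -4·10 + -2·-5 + -2·-3 = 80
  a_7 = 2·80 + -4·52 + -2·10 + -2·-5 = -58
  a_8 = 2·-58 + -4·80 + -2·52 + -2·10 = -560
  a_9 = 2·-560 + -4·-58 + -2·80 + -2·52 = -1152
  a_10 = 2·-1152 + -4·-560 + -2·-58 + -2·80 = -108
  a_11 = 2·-108 + -4·-1152 + -2·-560 + -2·-58 = 5628
  a_12 = 2·5628 + -4·-108 + -2·-1152 + -2·-560 = 15112
  a_13 = 2·15112 + -4·5628 + -2·-108 + -2·-1152 = 10232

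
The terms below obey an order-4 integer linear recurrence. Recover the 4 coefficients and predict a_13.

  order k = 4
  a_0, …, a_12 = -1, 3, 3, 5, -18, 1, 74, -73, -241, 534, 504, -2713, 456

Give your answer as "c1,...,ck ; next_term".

-1,-4,0,1 ; 10930

  a_4 = -1·5 + -4·3 + 0·3 + 1·-1 = -18
  a_5 = -1·-18 + -4·5 + 0·3 + 1·3 = 1
  a_6 = -1·1 + -4·-18 + 0·5 + 1·3 = 74
  a_7 = -1·74 + -4·1 + 0·-18 + 1·5 = -73
  a_8 = -1·-73 + -4·74 + 0·1 + 1·-18 = -241
  a_9 = -1·-241 + -4·-73 + 0·74 + 1·1 = 534
  a_10 = -1·534 + -4·-241 + 0·-73 + 1·74 = 504
  a_11 = -1·504 + -4·534 + 0·-241 + 1·-73 = -2713
  a_12 = -1·-2713 + -4·504 + 0·534 + 1·-241 = 456
  a_13 = -1·456 + -4·-2713 + 0·504 + 1·534 = 10930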